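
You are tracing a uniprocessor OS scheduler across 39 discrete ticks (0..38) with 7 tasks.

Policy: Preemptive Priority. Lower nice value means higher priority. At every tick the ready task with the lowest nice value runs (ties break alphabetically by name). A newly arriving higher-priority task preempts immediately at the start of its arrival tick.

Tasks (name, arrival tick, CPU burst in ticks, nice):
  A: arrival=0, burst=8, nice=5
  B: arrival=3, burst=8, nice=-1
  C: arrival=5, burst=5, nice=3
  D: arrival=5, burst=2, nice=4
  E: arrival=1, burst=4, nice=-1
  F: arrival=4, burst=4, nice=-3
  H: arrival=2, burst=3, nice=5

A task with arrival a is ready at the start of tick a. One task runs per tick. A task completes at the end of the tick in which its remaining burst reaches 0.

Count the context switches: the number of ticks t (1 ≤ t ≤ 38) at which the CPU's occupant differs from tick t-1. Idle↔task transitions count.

context switches = 10

t=0: ready={A} → run A
t=1: ready={A,E} → run E
t=2: ready={A,E,H} → run E
t=3: ready={A,B,E,H} → run B
t=4: ready={A,B,E,F,H} → run F
t=5: ready={A,B,C,D,E,F,H} → run F
t=6: ready={A,B,C,D,E,F,H} → run F
t=7: ready={A,B,C,D,E,F,H} → run F
t=8: ready={A,B,C,D,E,H} → run B
t=9: ready={A,B,C,D,E,H} → run B
t=10: ready={A,B,C,D,E,H} → run B
t=11: ready={A,B,C,D,E,H} → run B
t=12: ready={A,B,C,D,E,H} → run B
t=13: ready={A,B,C,D,E,H} → run B
t=14: ready={A,B,C,D,E,H} → run B
t=15: ready={A,C,D,E,H} → run E
t=16: ready={A,C,D,E,H} → run E
t=17: ready={A,C,D,H} → run C
t=18: ready={A,C,D,H} → run C
t=19: ready={A,C,D,H} → run C
t=20: ready={A,C,D,H} → run C
t=21: ready={A,C,D,H} → run C
t=22: ready={A,D,H} → run D
t=23: ready={A,D,H} → run D
t=24: ready={A,H} → run A
t=25: ready={A,H} → run A
t=26: ready={A,H} → run A
t=27: ready={A,H} → run A
t=28: ready={A,H} → run A
t=29: ready={A,H} → run A
t=30: ready={A,H} → run A
t=31: ready={H} → run H
t=32: ready={H} → run H
t=33: ready={H} → run H
t=34: (idle)
t=35: (idle)
t=36: (idle)
t=37: (idle)
t=38: (idle)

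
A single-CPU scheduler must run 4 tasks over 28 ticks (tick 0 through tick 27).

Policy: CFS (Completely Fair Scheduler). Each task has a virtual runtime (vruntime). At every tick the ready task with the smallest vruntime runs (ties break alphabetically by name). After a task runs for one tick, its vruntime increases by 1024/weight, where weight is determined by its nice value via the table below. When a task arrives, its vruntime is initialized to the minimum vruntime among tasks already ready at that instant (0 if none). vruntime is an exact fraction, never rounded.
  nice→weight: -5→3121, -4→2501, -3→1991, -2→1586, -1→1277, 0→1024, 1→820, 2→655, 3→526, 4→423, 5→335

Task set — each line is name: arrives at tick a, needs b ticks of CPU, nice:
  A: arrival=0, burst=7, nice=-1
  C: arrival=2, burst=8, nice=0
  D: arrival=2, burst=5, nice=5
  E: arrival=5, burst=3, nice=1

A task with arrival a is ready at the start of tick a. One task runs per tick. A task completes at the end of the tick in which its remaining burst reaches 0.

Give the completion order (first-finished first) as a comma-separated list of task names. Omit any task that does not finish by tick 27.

completion order = A, E, C, D

t=0: vr[A=0] → run A
t=1: vr[A=1024/1277] → run A
t=2: vr[A=2048/1277 C=2048/1277 D=2048/1277] → run A
t=3: vr[A=3072/1277 C=2048/1277 D=2048/1277] → run C
t=4: vr[A=3072/1277 C=3325/1277 D=2048/1277] → run D
t=5: vr[A=3072/1277 C=3325/1277 D=1993728/427795 E=3072/1277] → run A
t=6: vr[A=4096/1277 C=3325/1277 D=1993728/427795 E=3072/1277] → run E
t=7: vr[A=4096/1277 C=3325/1277 D=1993728/427795 E=956672/261785] → run C
t=8: vr[A=4096/1277 C=4602/1277 D=1993728/427795 E=956672/261785] → run A
t=9: vr[A=5120/1277 C=4602/1277 D=1993728/427795 E=956672/261785] → run C
t=10: vr[A=5120/1277 C=5879/1277 D=1993728/427795 E=956672/261785] → run E
t=11: vr[A=5120/1277 C=5879/1277 D=1993728/427795 E=1283584/261785] → run A
t=12: vr[A=6144/1277 C=5879/1277 D=1993728/427795 E=1283584/261785] → run C
t=13: vr[A=6144/1277 C=7156/1277 D=1993728/427795 E=1283584/261785] → run D
t=14: vr[A=6144/1277 C=7156/1277 D=3301376/427795 E=1283584/261785] → run A
t=15: vr[C=7156/1277 D=3301376/427795 E=1283584/261785] → run E
t=16: vr[C=7156/1277 D=3301376/427795] → run C
t=17: vr[C=8433/1277 D=3301376/427795] → run C
t=18: vr[C=9710/1277 D=3301376/427795] → run C
t=19: vr[C=10987/1277 D=3301376/427795] → run D
t=20: vr[C=10987/1277 D=4609024/427795] → run C
t=21: vr[D=4609024/427795] → run D
t=22: vr[D=5916672/427795] → run D
t=23: (idle)
t=24: (idle)
t=25: (idle)
t=26: (idle)
t=27: (idle)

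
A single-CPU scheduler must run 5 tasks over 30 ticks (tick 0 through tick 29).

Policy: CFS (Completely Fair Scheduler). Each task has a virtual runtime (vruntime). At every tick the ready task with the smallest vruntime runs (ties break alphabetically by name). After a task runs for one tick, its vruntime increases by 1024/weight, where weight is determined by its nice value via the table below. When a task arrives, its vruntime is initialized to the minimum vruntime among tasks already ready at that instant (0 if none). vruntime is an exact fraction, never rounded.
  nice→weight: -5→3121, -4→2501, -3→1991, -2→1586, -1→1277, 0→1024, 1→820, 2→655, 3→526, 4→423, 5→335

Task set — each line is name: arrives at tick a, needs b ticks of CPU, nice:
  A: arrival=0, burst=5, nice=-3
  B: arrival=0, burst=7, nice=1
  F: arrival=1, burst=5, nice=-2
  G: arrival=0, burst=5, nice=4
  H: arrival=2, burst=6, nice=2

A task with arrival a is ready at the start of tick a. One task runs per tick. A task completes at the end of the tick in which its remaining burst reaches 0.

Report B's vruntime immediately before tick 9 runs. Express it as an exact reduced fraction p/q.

t=0: vr[A=0 B=0 G=0] → run A
t=1: vr[A=1024/1991 B=0 F=0 G=0] → run B
t=2: vr[A=1024/1991 B=256/205 F=0 G=0 H=0] → run F
t=3: vr[A=1024/1991 B=256/205 F=512/793 G=0 H=0] → run G
t=4: vr[A=1024/1991 B=256/205 F=512/793 G=1024/423 H=0] → run H
t=5: vr[A=1024/1991 B=256/205 F=512/793 G=1024/423 H=1024/655] → run A
t=6: vr[A=2048/1991 B=256/205 F=512/793 G=1024/423 H=1024/655] → run F
t=7: vr[A=2048/1991 B=256/205 F=1024/793 G=1024/423 H=1024/655] → run A
t=8: vr[A=3072/1991 B=256/205 F=1024/793 G=1024/423 H=1024/655] → run B
t=9: vr[A=3072/1991 B=512/205 F=1024/793 G=1024/423 H=1024/655] → run F
t=10: vr[A=3072/1991 B=512/205 F=1536/793 G=1024/423 H=1024/655] → run A
t=11: vr[A=4096/1991 B=512/205 F=1536/793 G=1024/423 H=1024/655] → run H
t=12: vr[A=4096/1991 B=512/205 F=1536/793 G=1024/423 H=2048/655] → run F
t=13: vr[A=4096/1991 B=512/205 F=2048/793 G=1024/423 H=2048/655] → run A
t=14: vr[B=512/205 F=2048/793 G=1024/423 H=2048/655] → run G
t=15: vr[B=512/205 F=2048/793 G=2048/423 H=2048/655] → run B
t=16: vr[B=768/205 F=2048/793 G=2048/423 H=2048/655] → run F
t=17: vr[B=768/205 G=2048/423 H=2048/655] → run H
t=18: vr[B=768/205 G=2048/423 H=3072/655] → run B
t=19: vr[B=1024/205 G=2048/423 H=3072/655] → run H
t=20: vr[B=1024/205 G=2048/423 H=4096/655] → run G
t=21: vr[B=1024/205 G=1024/141 H=4096/655] → run B
t=22: vr[B=256/41 G=1024/141 H=4096/655] → run B
t=23: vr[B=1536/205 G=1024/141 H=4096/655] → run H
t=24: vr[B=1536/205 G=1024/141 H=1024/131] → run G
t=25: vr[B=1536/205 G=4096/423 H=1024/131] → run B
t=26: vr[G=4096/423 H=1024/131] → run H
t=27: vr[G=4096/423] → run G
t=28: (idle)
t=29: (idle)

vruntime(B, start of tick 9) = 512/205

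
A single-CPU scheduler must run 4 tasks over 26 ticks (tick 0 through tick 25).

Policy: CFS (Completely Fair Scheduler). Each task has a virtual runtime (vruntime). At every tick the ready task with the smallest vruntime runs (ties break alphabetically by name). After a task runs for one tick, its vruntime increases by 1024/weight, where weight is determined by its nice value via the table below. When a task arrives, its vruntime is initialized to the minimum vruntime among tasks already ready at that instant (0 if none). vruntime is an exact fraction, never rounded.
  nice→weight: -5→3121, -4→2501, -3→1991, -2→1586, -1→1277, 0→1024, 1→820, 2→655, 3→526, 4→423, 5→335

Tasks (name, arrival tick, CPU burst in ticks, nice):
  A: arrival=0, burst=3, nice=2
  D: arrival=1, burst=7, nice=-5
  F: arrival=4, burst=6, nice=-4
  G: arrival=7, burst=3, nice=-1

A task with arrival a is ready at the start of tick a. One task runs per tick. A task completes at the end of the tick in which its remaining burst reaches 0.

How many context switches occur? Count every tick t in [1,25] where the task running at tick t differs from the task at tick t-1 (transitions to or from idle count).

t=0: vr[A=0] → run A
t=1: vr[A=1024/655 D=1024/655] → run A
t=2: vr[A=2048/655 D=1024/655] → run D
t=3: vr[A=2048/655 D=3866624/2044255] → run D
t=4: vr[A=2048/655 D=4537344/2044255 F=4537344/2044255] → run D
t=5: vr[A=2048/655 D=5208064/2044255 F=4537344/2044255] → run F
t=6: vr[A=2048/655 D=5208064/2044255 F=13441214464/5112681755] → run D
t=7: vr[A=2048/655 D=5878784/2044255 F=13441214464/5112681755 G=13441214464/5112681755] → run F
t=8: vr[A=2048/655 D=5878784/2044255 F=15534531584/5112681755 G=13441214464/5112681755] → run G
t=9: vr[A=2048/655 D=5878784/2044255 F=15534531584/5112681755 G=22399816987648/6528894601135] → run D
t=10: vr[A=2048/655 D=6549504/2044255 F=15534531584/5112681755 G=22399816987648/6528894601135] → run F
t=11: vr[A=2048/655 D=6549504/2044255 F=17627848704/5112681755 G=22399816987648/6528894601135] → run A
t=12: vr[D=6549504/2044255 F=17627848704/5112681755 G=22399816987648/6528894601135] → run D
t=13: vr[D=7220224/2044255 F=17627848704/5112681755 G=22399816987648/6528894601135] → run G
t=14: vr[D=7220224/2044255 F=17627848704/5112681755 G=27635203104768/6528894601135] → run F
t=15: vr[D=7220224/2044255 F=19721165824/5112681755 G=27635203104768/6528894601135] → run D
t=16: vr[F=19721165824/5112681755 G=27635203104768/6528894601135] → run F
t=17: vr[F=21814482944/5112681755 G=27635203104768/6528894601135] → run G
t=18: vr[F=21814482944/5112681755] → run F
t=19: (idle)
t=20: (idle)
t=21: (idle)
t=22: (idle)
t=23: (idle)
t=24: (idle)
t=25: (idle)

context switches = 16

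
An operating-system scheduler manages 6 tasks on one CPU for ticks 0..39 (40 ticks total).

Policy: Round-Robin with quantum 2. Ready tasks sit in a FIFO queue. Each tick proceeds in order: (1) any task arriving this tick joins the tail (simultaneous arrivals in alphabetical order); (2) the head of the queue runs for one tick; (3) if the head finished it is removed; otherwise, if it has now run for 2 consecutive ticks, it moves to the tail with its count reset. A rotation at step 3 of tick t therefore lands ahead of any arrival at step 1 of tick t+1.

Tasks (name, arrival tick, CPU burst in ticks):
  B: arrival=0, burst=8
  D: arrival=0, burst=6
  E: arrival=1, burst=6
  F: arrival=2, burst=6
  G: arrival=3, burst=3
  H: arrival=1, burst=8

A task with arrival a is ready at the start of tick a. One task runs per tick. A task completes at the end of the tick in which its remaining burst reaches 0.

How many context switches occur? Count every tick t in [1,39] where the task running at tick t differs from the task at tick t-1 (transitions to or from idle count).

context switches = 19

t=0: queue=[B,D] q_used=0 → run B
t=1: queue=[B,D,E,H] q_used=1 → run B
t=2: queue=[D,E,H,B,F] q_used=0 → run D
t=3: queue=[D,E,H,B,F,G] q_used=1 → run D
t=4: queue=[E,H,B,F,G,D] q_used=0 → run E
t=5: queue=[E,H,B,F,G,D] q_used=1 → run E
t=6: queue=[H,B,F,G,D,E] q_used=0 → run H
t=7: queue=[H,B,F,G,D,E] q_used=1 → run H
t=8: queue=[B,F,G,D,E,H] q_used=0 → run B
t=9: queue=[B,F,G,D,E,H] q_used=1 → run B
t=10: queue=[F,G,D,E,H,B] q_used=0 → run F
t=11: queue=[F,G,D,E,H,B] q_used=1 → run F
t=12: queue=[G,D,E,H,B,F] q_used=0 → run G
t=13: queue=[G,D,E,H,B,F] q_used=1 → run G
t=14: queue=[D,E,H,B,F,G] q_used=0 → run D
t=15: queue=[D,E,H,B,F,G] q_used=1 → run D
t=16: queue=[E,H,B,F,G,D] q_used=0 → run E
t=17: queue=[E,H,B,F,G,D] q_used=1 → run E
t=18: queue=[H,B,F,G,D,E] q_used=0 → run H
t=19: queue=[H,B,F,G,D,E] q_used=1 → run H
t=20: queue=[B,F,G,D,E,H] q_used=0 → run B
t=21: queue=[B,F,G,D,E,H] q_used=1 → run B
t=22: queue=[F,G,D,E,H,B] q_used=0 → run F
t=23: queue=[F,G,D,E,H,B] q_used=1 → run F
t=24: queue=[G,D,E,H,B,F] q_used=0 → run G
t=25: queue=[D,E,H,B,F] q_used=0 → run D
t=26: queue=[D,E,H,B,F] q_used=1 → run D
t=27: queue=[E,H,B,F] q_used=0 → run E
t=28: queue=[E,H,B,F] q_used=1 → run E
t=29: queue=[H,B,F] q_used=0 → run H
t=30: queue=[H,B,F] q_used=1 → run H
t=31: queue=[B,F,H] q_used=0 → run B
t=32: queue=[B,F,H] q_used=1 → run B
t=33: queue=[F,H] q_used=0 → run F
t=34: queue=[F,H] q_used=1 → run F
t=35: queue=[H] q_used=0 → run H
t=36: queue=[H] q_used=1 → run H
t=37: (idle)
t=38: (idle)
t=39: (idle)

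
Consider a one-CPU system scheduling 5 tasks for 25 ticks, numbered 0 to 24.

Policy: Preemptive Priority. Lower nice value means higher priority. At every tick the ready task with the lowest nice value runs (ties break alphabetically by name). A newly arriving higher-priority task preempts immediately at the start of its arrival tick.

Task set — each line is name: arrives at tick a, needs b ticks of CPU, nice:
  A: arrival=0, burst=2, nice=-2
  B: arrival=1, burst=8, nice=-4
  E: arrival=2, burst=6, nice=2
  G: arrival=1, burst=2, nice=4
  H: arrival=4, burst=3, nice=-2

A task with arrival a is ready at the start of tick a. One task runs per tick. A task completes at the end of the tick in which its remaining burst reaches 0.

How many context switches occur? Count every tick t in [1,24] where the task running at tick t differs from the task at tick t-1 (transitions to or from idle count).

context switches = 6

t=0: ready={A} → run A
t=1: ready={A,B,G} → run B
t=2: ready={A,B,E,G} → run B
t=3: ready={A,B,E,G} → run B
t=4: ready={A,B,E,G,H} → run B
t=5: ready={A,B,E,G,H} → run B
t=6: ready={A,B,E,G,H} → run B
t=7: ready={A,B,E,G,H} → run B
t=8: ready={A,B,E,G,H} → run B
t=9: ready={A,E,G,H} → run A
t=10: ready={E,G,H} → run H
t=11: ready={E,G,H} → run H
t=12: ready={E,G,H} → run H
t=13: ready={E,G} → run E
t=14: ready={E,G} → run E
t=15: ready={E,G} → run E
t=16: ready={E,G} → run E
t=17: ready={E,G} → run E
t=18: ready={E,G} → run E
t=19: ready={G} → run G
t=20: ready={G} → run G
t=21: (idle)
t=22: (idle)
t=23: (idle)
t=24: (idle)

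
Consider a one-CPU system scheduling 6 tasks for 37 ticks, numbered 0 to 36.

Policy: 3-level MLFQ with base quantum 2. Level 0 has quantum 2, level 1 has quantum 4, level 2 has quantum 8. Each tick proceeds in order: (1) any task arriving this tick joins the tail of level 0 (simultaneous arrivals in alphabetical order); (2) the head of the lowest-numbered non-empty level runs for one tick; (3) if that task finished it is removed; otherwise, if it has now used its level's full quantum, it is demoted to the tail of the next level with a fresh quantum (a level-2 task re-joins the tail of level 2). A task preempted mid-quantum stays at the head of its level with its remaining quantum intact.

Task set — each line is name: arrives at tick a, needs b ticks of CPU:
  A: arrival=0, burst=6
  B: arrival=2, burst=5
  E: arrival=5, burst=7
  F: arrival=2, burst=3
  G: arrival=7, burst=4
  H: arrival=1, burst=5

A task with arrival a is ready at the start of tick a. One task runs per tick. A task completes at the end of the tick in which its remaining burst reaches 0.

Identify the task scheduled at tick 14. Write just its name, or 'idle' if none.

t=0: L0/L1/L2 = A/-/- → run A
t=1: L0/L1/L2 = AH/-/- → run A
t=2: L0/L1/L2 = HBF/A/- → run H
t=3: L0/L1/L2 = HBF/A/- → run H
t=4: L0/L1/L2 = BF/AH/- → run B
t=5: L0/L1/L2 = BFE/AH/- → run B
t=6: L0/L1/L2 = FE/AHB/- → run F
t=7: L0/L1/L2 = FEG/AHB/- → run F
t=8: L0/L1/L2 = EG/AHBF/- → run E
t=9: L0/L1/L2 = EG/AHBF/- → run E
t=10: L0/L1/L2 = G/AHBFE/- → run G
t=11: L0/L1/L2 = G/AHBFE/- → run G
t=12: L0/L1/L2 = -/AHBFEG/- → run A
t=13: L0/L1/L2 = -/AHBFEG/- → run A
t=14: L0/L1/L2 = -/AHBFEG/- → run A
t=15: L0/L1/L2 = -/AHBFEG/- → run A
t=16: L0/L1/L2 = -/HBFEG/- → run H
t=17: L0/L1/L2 = -/HBFEG/- → run H
t=18: L0/L1/L2 = -/HBFEG/- → run H
t=19: L0/L1/L2 = -/BFEG/- → run B
t=20: L0/L1/L2 = -/BFEG/- → run B
t=21: L0/L1/L2 = -/BFEG/- → run B
t=22: L0/L1/L2 = -/FEG/- → run F
t=23: L0/L1/L2 = -/EG/- → run E
t=24: L0/L1/L2 = -/EG/- → run E
t=25: L0/L1/L2 = -/EG/- → run E
t=26: L0/L1/L2 = -/EG/- → run E
t=27: L0/L1/L2 = -/G/E → run G
t=28: L0/L1/L2 = -/G/E → run G
t=29: L0/L1/L2 = -/-/E → run E
t=30: (idle)
t=31: (idle)
t=32: (idle)
t=33: (idle)
t=34: (idle)
t=35: (idle)
t=36: (idle)

running at tick 14 = A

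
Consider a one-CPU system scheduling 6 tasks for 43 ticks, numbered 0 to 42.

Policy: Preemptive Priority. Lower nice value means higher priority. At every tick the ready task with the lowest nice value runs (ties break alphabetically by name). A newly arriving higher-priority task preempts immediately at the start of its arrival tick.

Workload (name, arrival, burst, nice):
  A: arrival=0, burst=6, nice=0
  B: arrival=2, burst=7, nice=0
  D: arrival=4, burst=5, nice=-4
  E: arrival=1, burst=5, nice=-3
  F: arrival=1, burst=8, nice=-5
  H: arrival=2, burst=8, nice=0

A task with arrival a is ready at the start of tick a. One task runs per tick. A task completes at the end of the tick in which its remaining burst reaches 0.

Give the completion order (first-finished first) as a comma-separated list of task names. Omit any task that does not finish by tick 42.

t=0: ready={A} → run A
t=1: ready={A,E,F} → run F
t=2: ready={A,B,E,F,H} → run F
t=3: ready={A,B,E,F,H} → run F
t=4: ready={A,B,D,E,F,H} → run F
t=5: ready={A,B,D,E,F,H} → run F
t=6: ready={A,B,D,E,F,H} → run F
t=7: ready={A,B,D,E,F,H} → run F
t=8: ready={A,B,D,E,F,H} → run F
t=9: ready={A,B,D,E,H} → run D
t=10: ready={A,B,D,E,H} → run D
t=11: ready={A,B,D,E,H} → run D
t=12: ready={A,B,D,E,H} → run D
t=13: ready={A,B,D,E,H} → run D
t=14: ready={A,B,E,H} → run E
t=15: ready={A,B,E,H} → run E
t=16: ready={A,B,E,H} → run E
t=17: ready={A,B,E,H} → run E
t=18: ready={A,B,E,H} → run E
t=19: ready={A,B,H} → run A
t=20: ready={A,B,H} → run A
t=21: ready={A,B,H} → run A
t=22: ready={A,B,H} → run A
t=23: ready={A,B,H} → run A
t=24: ready={B,H} → run B
t=25: ready={B,H} → run B
t=26: ready={B,H} → run B
t=27: ready={B,H} → run B
t=28: ready={B,H} → run B
t=29: ready={B,H} → run B
t=30: ready={B,H} → run B
t=31: ready={H} → run H
t=32: ready={H} → run H
t=33: ready={H} → run H
t=34: ready={H} → run H
t=35: ready={H} → run H
t=36: ready={H} → run H
t=37: ready={H} → run H
t=38: ready={H} → run H
t=39: (idle)
t=40: (idle)
t=41: (idle)
t=42: (idle)

completion order = F, D, E, A, B, H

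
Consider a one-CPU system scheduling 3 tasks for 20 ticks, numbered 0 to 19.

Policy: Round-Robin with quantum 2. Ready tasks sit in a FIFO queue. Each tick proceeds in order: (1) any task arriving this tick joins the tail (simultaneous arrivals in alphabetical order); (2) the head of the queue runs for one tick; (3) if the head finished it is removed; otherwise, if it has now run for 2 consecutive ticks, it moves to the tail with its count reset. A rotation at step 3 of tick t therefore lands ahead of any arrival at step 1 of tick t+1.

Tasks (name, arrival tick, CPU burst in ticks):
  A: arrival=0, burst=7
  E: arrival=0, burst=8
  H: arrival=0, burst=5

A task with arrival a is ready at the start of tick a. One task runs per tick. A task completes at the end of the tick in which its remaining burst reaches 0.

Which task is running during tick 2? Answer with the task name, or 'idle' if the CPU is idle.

running at tick 2 = E

t=0: queue=[A,E,H] q_used=0 → run A
t=1: queue=[A,E,H] q_used=1 → run A
t=2: queue=[E,H,A] q_used=0 → run E
t=3: queue=[E,H,A] q_used=1 → run E
t=4: queue=[H,A,E] q_used=0 → run H
t=5: queue=[H,A,E] q_used=1 → run H
t=6: queue=[A,E,H] q_used=0 → run A
t=7: queue=[A,E,H] q_used=1 → run A
t=8: queue=[E,H,A] q_used=0 → run E
t=9: queue=[E,H,A] q_used=1 → run E
t=10: queue=[H,A,E] q_used=0 → run H
t=11: queue=[H,A,E] q_used=1 → run H
t=12: queue=[A,E,H] q_used=0 → run A
t=13: queue=[A,E,H] q_used=1 → run A
t=14: queue=[E,H,A] q_used=0 → run E
t=15: queue=[E,H,A] q_used=1 → run E
t=16: queue=[H,A,E] q_used=0 → run H
t=17: queue=[A,E] q_used=0 → run A
t=18: queue=[E] q_used=0 → run E
t=19: queue=[E] q_used=1 → run E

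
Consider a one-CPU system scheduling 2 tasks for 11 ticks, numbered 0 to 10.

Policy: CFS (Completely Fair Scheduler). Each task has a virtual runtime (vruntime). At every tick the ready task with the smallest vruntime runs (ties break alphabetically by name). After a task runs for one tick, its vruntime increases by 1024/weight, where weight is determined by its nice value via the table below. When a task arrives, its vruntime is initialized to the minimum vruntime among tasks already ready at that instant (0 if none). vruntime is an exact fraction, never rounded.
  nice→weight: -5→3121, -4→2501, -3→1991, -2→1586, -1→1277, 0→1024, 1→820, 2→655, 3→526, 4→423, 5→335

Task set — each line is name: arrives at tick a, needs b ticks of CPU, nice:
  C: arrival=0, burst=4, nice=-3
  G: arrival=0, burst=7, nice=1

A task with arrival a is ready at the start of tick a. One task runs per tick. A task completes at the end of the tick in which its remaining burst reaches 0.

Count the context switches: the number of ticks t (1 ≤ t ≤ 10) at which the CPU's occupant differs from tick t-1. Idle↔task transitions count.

context switches = 5

t=0: vr[C=0 G=0] → run C
t=1: vr[C=1024/1991 G=0] → run G
t=2: vr[C=1024/1991 G=256/205] → run C
t=3: vr[C=2048/1991 G=256/205] → run C
t=4: vr[C=3072/1991 G=256/205] → run G
t=5: vr[C=3072/1991 G=512/205] → run C
t=6: vr[G=512/205] → run G
t=7: vr[G=768/205] → run G
t=8: vr[G=1024/205] → run G
t=9: vr[G=256/41] → run G
t=10: vr[G=1536/205] → run G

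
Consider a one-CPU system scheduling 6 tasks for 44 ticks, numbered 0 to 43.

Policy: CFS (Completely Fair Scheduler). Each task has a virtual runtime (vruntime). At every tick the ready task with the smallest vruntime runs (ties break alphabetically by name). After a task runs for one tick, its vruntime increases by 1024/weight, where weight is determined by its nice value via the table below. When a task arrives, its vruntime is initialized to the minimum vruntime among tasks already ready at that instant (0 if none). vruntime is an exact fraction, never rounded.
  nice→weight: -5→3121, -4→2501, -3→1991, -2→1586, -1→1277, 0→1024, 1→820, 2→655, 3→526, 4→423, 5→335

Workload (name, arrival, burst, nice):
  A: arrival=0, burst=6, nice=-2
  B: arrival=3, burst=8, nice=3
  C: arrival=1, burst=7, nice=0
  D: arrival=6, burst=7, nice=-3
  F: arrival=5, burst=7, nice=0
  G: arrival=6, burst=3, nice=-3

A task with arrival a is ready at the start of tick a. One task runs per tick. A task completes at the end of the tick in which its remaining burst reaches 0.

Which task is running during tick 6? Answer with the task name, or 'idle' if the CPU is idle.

running at tick 6 = D

t=0: vr[A=0] → run A
t=1: vr[A=512/793 C=512/793] → run A
t=2: vr[A=1024/793 C=512/793] → run C
t=3: vr[A=1024/793 B=1024/793 C=1305/793] → run A
t=4: vr[A=1536/793 B=1024/793 C=1305/793] → run B
t=5: vr[A=1536/793 B=675328/208559 C=1305/793 F=1305/793] → run C
t=6: vr[A=1536/793 B=675328/208559 C=2098/793 D=1305/793 F=1305/793 G=1305/793] → run D
t=7: vr[A=1536/793 B=675328/208559 C=2098/793 D=3410287/1578863 F=1305/793 G=1305/793] → run F
t=8: vr[A=1536/793 B=675328/208559 C=2098/793 D=3410287/1578863 F=2098/793 G=1305/793] → run G
t=9: vr[A=1536/793 B=675328/208559 C=2098/793 D=3410287/1578863 F=2098/793 G=3410287/1578863] → run A
t=10: vr[A=2048/793 B=675328/208559 C=2098/793 D=3410287/1578863 F=2098/793 G=3410287/1578863] → run D
t=11: vr[A=2048/793 B=675328/208559 C=2098/793 D=4222319/1578863 F=2098/793 G=3410287/1578863] → run G
t=12: vr[A=2048/793 B=675328/208559 C=2098/793 D=4222319/1578863 F=2098/793 G=4222319/1578863] → run A
t=13: vr[A=2560/793 B=675328/208559 C=2098/793 D=4222319/1578863 F=2098/793 G=4222319/1578863] → run C
t=14: vr[A=2560/793 B=675328/208559 C=2891/793 D=4222319/1578863 F=2098/793 G=4222319/1578863] → run F
t=15: vr[A=2560/793 B=675328/208559 C=2891/793 D=4222319/1578863 F=2891/793 G=4222319/1578863] → run D
t=16: vr[A=2560/793 B=675328/208559 C=2891/793 D=5034351/1578863 F=2891/793 G=4222319/1578863] → run G
t=17: vr[A=2560/793 B=675328/208559 C=2891/793 D=5034351/1578863 F=2891/793] → run D
t=18: vr[A=2560/793 B=675328/208559 C=2891/793 D=5846383/1578863 F=2891/793] → run A
t=19: vr[B=675328/208559 C=2891/793 D=5846383/1578863 F=2891/793] → run B
t=20: vr[B=1081344/208559 C=2891/793 D=5846383/1578863 F=2891/793] → run C
t=21: vr[B=1081344/208559 C=3684/793 D=5846383/1578863 F=2891/793] → run F
t=22: vr[B=1081344/208559 C=3684/793 D=5846383/1578863 F=3684/793] → run D
t=23: vr[B=1081344/208559 C=3684/793 D=6658415/1578863 F=3684/793] → run D
t=24: vr[B=1081344/208559 C=3684/793 D=7470447/1578863 F=3684/793] → run C
t=25: vr[B=1081344/208559 C=4477/793 D=7470447/1578863 F=3684/793] → run F
t=26: vr[B=1081344/208559 C=4477/793 D=7470447/1578863 F=4477/793] → run D
t=27: vr[B=1081344/208559 C=4477/793 F=4477/793] → run B
t=28: vr[B=1487360/208559 C=4477/793 F=4477/793] → run C
t=29: vr[B=1487360/208559 C=5270/793 F=4477/793] → run F
t=30: vr[B=1487360/208559 C=5270/793 F=5270/793] → run C
t=31: vr[B=1487360/208559 F=5270/793] → run F
t=32: vr[B=1487360/208559 F=6063/793] → run B
t=33: vr[B=1893376/208559 F=6063/793] → run F
t=34: vr[B=1893376/208559] → run B
t=35: vr[B=2299392/208559] → run B
t=36: vr[B=2705408/208559] → run B
t=37: vr[B=3111424/208559] → run B
t=38: (idle)
t=39: (idle)
t=40: (idle)
t=41: (idle)
t=42: (idle)
t=43: (idle)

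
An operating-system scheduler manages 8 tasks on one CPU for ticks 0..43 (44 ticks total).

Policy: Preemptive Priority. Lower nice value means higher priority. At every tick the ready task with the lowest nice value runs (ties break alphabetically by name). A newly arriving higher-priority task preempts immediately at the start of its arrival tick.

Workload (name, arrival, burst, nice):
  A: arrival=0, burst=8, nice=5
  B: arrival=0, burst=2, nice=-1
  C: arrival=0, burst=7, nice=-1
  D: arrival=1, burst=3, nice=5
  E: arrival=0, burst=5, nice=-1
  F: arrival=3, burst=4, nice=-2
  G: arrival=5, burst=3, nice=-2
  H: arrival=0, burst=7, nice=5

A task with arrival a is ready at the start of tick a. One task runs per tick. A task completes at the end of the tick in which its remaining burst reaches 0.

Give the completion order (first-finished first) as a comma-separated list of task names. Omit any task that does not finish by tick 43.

t=0: ready={A,B,C,E,H} → run B
t=1: ready={A,B,C,D,E,H} → run B
t=2: ready={A,C,D,E,H} → run C
t=3: ready={A,C,D,E,F,H} → run F
t=4: ready={A,C,D,E,F,H} → run F
t=5: ready={A,C,D,E,F,G,H} → run F
t=6: ready={A,C,D,E,F,G,H} → run F
t=7: ready={A,C,D,E,G,H} → run G
t=8: ready={A,C,D,E,G,H} → run G
t=9: ready={A,C,D,E,G,H} → run G
t=10: ready={A,C,D,E,H} → run C
t=11: ready={A,C,D,E,H} → run C
t=12: ready={A,C,D,E,H} → run C
t=13: ready={A,C,D,E,H} → run C
t=14: ready={A,C,D,E,H} → run C
t=15: ready={A,C,D,E,H} → run C
t=16: ready={A,D,E,H} → run E
t=17: ready={A,D,E,H} → run E
t=18: ready={A,D,E,H} → run E
t=19: ready={A,D,E,H} → run E
t=20: ready={A,D,E,H} → run E
t=21: ready={A,D,H} → run A
t=22: ready={A,D,H} → run A
t=23: ready={A,D,H} → run A
t=24: ready={A,D,H} → run A
t=25: ready={A,D,H} → run A
t=26: ready={A,D,H} → run A
t=27: ready={A,D,H} → run A
t=28: ready={A,D,H} → run A
t=29: ready={D,H} → run D
t=30: ready={D,H} → run D
t=31: ready={D,H} → run D
t=32: ready={H} → run H
t=33: ready={H} → run H
t=34: ready={H} → run H
t=35: ready={H} → run H
t=36: ready={H} → run H
t=37: ready={H} → run H
t=38: ready={H} → run H
t=39: (idle)
t=40: (idle)
t=41: (idle)
t=42: (idle)
t=43: (idle)

completion order = B, F, G, C, E, A, D, H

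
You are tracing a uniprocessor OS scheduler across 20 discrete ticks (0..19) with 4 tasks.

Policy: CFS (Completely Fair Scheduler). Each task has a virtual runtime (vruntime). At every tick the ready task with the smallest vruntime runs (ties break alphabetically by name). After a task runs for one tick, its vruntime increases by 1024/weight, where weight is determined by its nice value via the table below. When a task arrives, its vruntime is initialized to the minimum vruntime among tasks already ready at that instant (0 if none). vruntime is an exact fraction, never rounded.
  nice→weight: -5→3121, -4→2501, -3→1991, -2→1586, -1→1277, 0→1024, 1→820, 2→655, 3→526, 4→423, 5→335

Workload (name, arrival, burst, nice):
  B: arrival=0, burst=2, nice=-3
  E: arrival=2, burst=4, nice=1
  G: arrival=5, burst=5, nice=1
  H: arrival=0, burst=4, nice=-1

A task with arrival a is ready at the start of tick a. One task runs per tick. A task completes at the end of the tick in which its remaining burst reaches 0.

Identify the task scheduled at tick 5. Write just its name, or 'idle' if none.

t=0: vr[B=0 H=0] → run B
t=1: vr[B=1024/1991 H=0] → run H
t=2: vr[B=1024/1991 E=1024/1991 H=1024/1277] → run B
t=3: vr[E=1024/1991 H=1024/1277] → run E
t=4: vr[E=719616/408155 H=1024/1277] → run H
t=5: vr[E=719616/408155 G=2048/1277 H=2048/1277] → run G
t=6: vr[E=719616/408155 G=746752/261785 H=2048/1277] → run H
t=7: vr[E=719616/408155 G=746752/261785 H=3072/1277] → run E
t=8: vr[E=1229312/408155 G=746752/261785 H=3072/1277] → run H
t=9: vr[E=1229312/408155 G=746752/261785] → run G
t=10: vr[E=1229312/408155 G=1073664/261785] → run E
t=11: vr[E=1739008/408155 G=1073664/261785] → run G
t=12: vr[E=1739008/408155 G=1400576/261785] → run E
t=13: vr[G=1400576/261785] → run G
t=14: vr[G=1727488/261785] → run G
t=15: (idle)
t=16: (idle)
t=17: (idle)
t=18: (idle)
t=19: (idle)

running at tick 5 = G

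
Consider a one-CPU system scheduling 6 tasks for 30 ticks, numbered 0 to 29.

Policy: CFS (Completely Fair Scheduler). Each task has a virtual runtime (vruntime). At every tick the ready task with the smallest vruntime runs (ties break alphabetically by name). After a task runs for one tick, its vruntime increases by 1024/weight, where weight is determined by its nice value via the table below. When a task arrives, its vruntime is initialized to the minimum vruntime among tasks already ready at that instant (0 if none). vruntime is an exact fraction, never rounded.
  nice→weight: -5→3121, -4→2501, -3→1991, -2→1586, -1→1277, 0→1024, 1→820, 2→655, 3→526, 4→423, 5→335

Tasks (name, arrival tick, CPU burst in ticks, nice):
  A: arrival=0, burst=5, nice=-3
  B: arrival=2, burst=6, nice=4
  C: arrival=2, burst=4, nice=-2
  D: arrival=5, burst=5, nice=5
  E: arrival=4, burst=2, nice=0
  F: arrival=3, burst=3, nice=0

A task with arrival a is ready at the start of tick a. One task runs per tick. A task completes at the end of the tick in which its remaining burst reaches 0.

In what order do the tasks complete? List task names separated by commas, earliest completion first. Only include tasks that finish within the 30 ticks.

completion order = E, A, C, F, B, D

t=0: vr[A=0] → run A
t=1: vr[A=1024/1991] → run A
t=2: vr[A=2048/1991 B=2048/1991 C=2048/1991] → run A
t=3: vr[A=3072/1991 B=2048/1991 C=2048/1991 F=2048/1991] → run B
t=4: vr[A=3072/1991 B=2905088/842193 C=2048/1991 E=2048/1991 F=2048/1991] → run C
t=5: vr[A=3072/1991 B=2905088/842193 C=2643456/1578863 D=2048/1991 E=2048/1991 F=2048/1991] → run D
t=6: vr[A=3072/1991 B=2905088/842193 C=2643456/1578863 D=2724864/666985 E=2048/1991 F=2048/1991] → run E
t=7: vr[A=3072/1991 B=2905088/842193 C=2643456/1578863 D=2724864/666985 E=4039/1991 F=2048/1991] → run F
t=8: vr[A=3072/1991 B=2905088/842193 C=2643456/1578863 D=2724864/666985 E=4039/1991 F=4039/1991] → run A
t=9: vr[A=4096/1991 B=2905088/842193 C=2643456/1578863 D=2724864/666985 E=4039/1991 F=4039/1991] → run C
t=10: vr[A=4096/1991 B=2905088/842193 C=3662848/1578863 D=2724864/666985 E=4039/1991 F=4039/1991] → run E
t=11: vr[A=4096/1991 B=2905088/842193 C=3662848/1578863 D=2724864/666985 F=4039/1991] → run F
t=12: vr[A=4096/1991 B=2905088/842193 C=3662848/1578863 D=2724864/666985 F=6030/1991] → run A
t=13: vr[B=2905088/842193 C=3662848/1578863 D=2724864/666985 F=6030/1991] → run C
t=14: vr[B=2905088/842193 C=4682240/1578863 D=2724864/666985 F=6030/1991] → run C
t=15: vr[B=2905088/842193 D=2724864/666985 F=6030/1991] → run F
t=16: vr[B=2905088/842193 D=2724864/666985] → run B
t=17: vr[B=4943872/842193 D=2724864/666985] → run D
t=18: vr[B=4943872/842193 D=4763648/666985] → run B
t=19: vr[B=2327552/280731 D=4763648/666985] → run D
t=20: vr[B=2327552/280731 D=6802432/666985] → run B
t=21: vr[B=9021440/842193 D=6802432/666985] → run D
t=22: vr[B=9021440/842193 D=8841216/666985] → run B
t=23: vr[B=11060224/842193 D=8841216/666985] → run B
t=24: vr[D=8841216/666985] → run D
t=25: (idle)
t=26: (idle)
t=27: (idle)
t=28: (idle)
t=29: (idle)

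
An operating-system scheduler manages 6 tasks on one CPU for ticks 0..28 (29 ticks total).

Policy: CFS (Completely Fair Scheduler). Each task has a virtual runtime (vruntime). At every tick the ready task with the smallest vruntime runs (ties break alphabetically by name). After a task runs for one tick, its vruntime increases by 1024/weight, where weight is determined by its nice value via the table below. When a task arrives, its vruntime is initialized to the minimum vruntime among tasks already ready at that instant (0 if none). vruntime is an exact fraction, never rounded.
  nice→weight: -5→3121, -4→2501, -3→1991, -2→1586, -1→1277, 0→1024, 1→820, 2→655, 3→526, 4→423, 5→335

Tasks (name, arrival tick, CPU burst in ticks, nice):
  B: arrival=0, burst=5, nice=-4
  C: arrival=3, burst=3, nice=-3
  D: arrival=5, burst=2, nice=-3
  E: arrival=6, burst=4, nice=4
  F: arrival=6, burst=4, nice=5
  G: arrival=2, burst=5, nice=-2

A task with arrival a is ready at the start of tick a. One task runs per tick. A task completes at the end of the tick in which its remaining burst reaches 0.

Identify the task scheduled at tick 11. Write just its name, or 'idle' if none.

t=0: vr[B=0] → run B
t=1: vr[B=1024/2501] → run B
t=2: vr[B=2048/2501 G=2048/2501] → run B
t=3: vr[B=3072/2501 C=2048/2501 G=2048/2501] → run C
t=4: vr[B=3072/2501 C=6638592/4979491 G=2048/2501] → run G
t=5: vr[B=3072/2501 C=6638592/4979491 D=3072/2501 G=47616/32513] → run B
t=6: vr[B=4096/2501 C=6638592/4979491 D=3072/2501 E=3072/2501 F=3072/2501 G=47616/32513] → run D
t=7: vr[B=4096/2501 C=6638592/4979491 D=8677376/4979491 E=3072/2501 F=3072/2501 G=47616/32513] → run E
t=8: vr[B=4096/2501 C=6638592/4979491 D=8677376/4979491 E=3860480/1057923 F=3072/2501 G=47616/32513] → run F
t=9: vr[B=4096/2501 C=6638592/4979491 D=8677376/4979491 E=3860480/1057923 F=3590144/837835 G=47616/32513] → run C
t=10: vr[B=4096/2501 C=9199616/4979491 D=8677376/4979491 E=3860480/1057923 F=3590144/837835 G=47616/32513] → run G
t=11: vr[B=4096/2501 C=9199616/4979491 D=8677376/4979491 E=3860480/1057923 F=3590144/837835 G=68608/32513] → run B
t=12: vr[C=9199616/4979491 D=8677376/4979491 E=3860480/1057923 F=3590144/837835 G=68608/32513] → run D
t=13: vr[C=9199616/4979491 E=3860480/1057923 F=3590144/837835 G=68608/32513] → run C
t=14: vr[E=3860480/1057923 F=3590144/837835 G=68608/32513] → run G
t=15: vr[E=3860480/1057923 F=3590144/837835 G=89600/32513] → run G
t=16: vr[E=3860480/1057923 F=3590144/837835 G=110592/32513] → run G
t=17: vr[E=3860480/1057923 F=3590144/837835] → run E
t=18: vr[E=6421504/1057923 F=3590144/837835] → run F
t=19: vr[E=6421504/1057923 F=6151168/837835] → run E
t=20: vr[E=2994176/352641 F=6151168/837835] → run F
t=21: vr[E=2994176/352641 F=8712192/837835] → run E
t=22: vr[F=8712192/837835] → run F
t=23: (idle)
t=24: (idle)
t=25: (idle)
t=26: (idle)
t=27: (idle)
t=28: (idle)

running at tick 11 = B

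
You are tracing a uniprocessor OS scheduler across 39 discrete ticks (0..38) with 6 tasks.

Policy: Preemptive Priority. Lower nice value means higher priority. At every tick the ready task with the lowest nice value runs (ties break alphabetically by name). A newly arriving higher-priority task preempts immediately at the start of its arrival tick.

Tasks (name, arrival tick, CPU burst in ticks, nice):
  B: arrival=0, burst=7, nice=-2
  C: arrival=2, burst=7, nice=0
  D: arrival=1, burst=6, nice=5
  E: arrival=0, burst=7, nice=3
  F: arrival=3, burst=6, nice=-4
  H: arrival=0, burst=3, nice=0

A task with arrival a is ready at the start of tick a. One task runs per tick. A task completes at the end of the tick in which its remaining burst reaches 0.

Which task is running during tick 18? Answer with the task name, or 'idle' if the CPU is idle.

t=0: ready={B,E,H} → run B
t=1: ready={B,D,E,H} → run B
t=2: ready={B,C,D,E,H} → run B
t=3: ready={B,C,D,E,F,H} → run F
t=4: ready={B,C,D,E,F,H} → run F
t=5: ready={B,C,D,E,F,H} → run F
t=6: ready={B,C,D,E,F,H} → run F
t=7: ready={B,C,D,E,F,H} → run F
t=8: ready={B,C,D,E,F,H} → run F
t=9: ready={B,C,D,E,H} → run B
t=10: ready={B,C,D,E,H} → run B
t=11: ready={B,C,D,E,H} → run B
t=12: ready={B,C,D,E,H} → run B
t=13: ready={C,D,E,H} → run C
t=14: ready={C,D,E,H} → run C
t=15: ready={C,D,E,H} → run C
t=16: ready={C,D,E,H} → run C
t=17: ready={C,D,E,H} → run C
t=18: ready={C,D,E,H} → run C
t=19: ready={C,D,E,H} → run C
t=20: ready={D,E,H} → run H
t=21: ready={D,E,H} → run H
t=22: ready={D,E,H} → run H
t=23: ready={D,E} → run E
t=24: ready={D,E} → run E
t=25: ready={D,E} → run E
t=26: ready={D,E} → run E
t=27: ready={D,E} → run E
t=28: ready={D,E} → run E
t=29: ready={D,E} → run E
t=30: ready={D} → run D
t=31: ready={D} → run D
t=32: ready={D} → run D
t=33: ready={D} → run D
t=34: ready={D} → run D
t=35: ready={D} → run D
t=36: (idle)
t=37: (idle)
t=38: (idle)

running at tick 18 = C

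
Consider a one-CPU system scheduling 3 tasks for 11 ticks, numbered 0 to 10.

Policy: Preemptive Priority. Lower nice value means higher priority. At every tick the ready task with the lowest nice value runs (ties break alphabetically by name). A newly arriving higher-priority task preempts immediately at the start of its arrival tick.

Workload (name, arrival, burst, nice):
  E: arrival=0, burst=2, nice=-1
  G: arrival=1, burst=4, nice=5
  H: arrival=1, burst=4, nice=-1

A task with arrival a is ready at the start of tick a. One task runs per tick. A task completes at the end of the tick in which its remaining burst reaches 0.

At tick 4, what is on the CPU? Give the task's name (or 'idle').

t=0: ready={E} → run E
t=1: ready={E,G,H} → run E
t=2: ready={G,H} → run H
t=3: ready={G,H} → run H
t=4: ready={G,H} → run H
t=5: ready={G,H} → run H
t=6: ready={G} → run G
t=7: ready={G} → run G
t=8: ready={G} → run G
t=9: ready={G} → run G
t=10: (idle)

running at tick 4 = H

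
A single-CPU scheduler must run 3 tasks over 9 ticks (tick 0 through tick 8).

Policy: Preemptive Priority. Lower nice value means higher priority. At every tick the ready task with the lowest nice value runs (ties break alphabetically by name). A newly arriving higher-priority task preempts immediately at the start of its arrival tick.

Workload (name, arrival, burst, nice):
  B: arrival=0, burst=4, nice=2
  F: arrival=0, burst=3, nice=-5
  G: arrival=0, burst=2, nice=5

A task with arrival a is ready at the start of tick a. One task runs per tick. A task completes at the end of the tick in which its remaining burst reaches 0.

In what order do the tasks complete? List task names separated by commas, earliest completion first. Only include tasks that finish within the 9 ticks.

t=0: ready={B,F,G} → run F
t=1: ready={B,F,G} → run F
t=2: ready={B,F,G} → run F
t=3: ready={B,G} → run B
t=4: ready={B,G} → run B
t=5: ready={B,G} → run B
t=6: ready={B,G} → run B
t=7: ready={G} → run G
t=8: ready={G} → run G

completion order = F, B, G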